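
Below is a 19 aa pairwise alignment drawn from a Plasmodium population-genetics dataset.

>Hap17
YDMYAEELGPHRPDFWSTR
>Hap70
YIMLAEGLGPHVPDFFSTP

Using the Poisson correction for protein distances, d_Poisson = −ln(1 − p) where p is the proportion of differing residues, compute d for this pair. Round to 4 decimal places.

0.3795

Differing sites — 2:D/I; 4:Y/L; 7:E/G; 12:R/V; 16:W/F; 19:R/P.
p = 6/19 = 0.315789.
d = −ln(1 − 0.315789) = −ln(0.684211) = 0.3795.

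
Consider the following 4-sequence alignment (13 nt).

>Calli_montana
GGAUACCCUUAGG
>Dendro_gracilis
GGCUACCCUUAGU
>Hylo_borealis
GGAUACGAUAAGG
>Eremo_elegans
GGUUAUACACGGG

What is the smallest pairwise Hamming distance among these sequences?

2

Pairwise Hamming distances:
  Calli_montana vs Dendro_gracilis: 2
  Calli_montana vs Hylo_borealis: 3
  Calli_montana vs Eremo_elegans: 6
  Dendro_gracilis vs Hylo_borealis: 5
  Dendro_gracilis vs Eremo_elegans: 7
  Hylo_borealis vs Eremo_elegans: 7
The smallest is 2, between Calli_montana and Dendro_gracilis.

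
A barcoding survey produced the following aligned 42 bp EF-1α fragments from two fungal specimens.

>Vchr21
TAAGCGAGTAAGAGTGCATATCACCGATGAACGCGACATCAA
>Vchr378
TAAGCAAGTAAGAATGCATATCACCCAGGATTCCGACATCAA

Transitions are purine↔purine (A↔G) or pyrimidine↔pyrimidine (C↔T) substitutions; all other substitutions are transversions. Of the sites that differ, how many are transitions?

Mismatches occur at site 6 (G↔A, transition), site 14 (G↔A, transition), site 26 (G↔C, transversion), site 28 (T↔G, transversion), site 31 (A↔T, transversion), site 32 (C↔T, transition), site 33 (G↔C, transversion).
Of the 7 differences, 3 transitions and 4 transversions, so the answer is 3.

3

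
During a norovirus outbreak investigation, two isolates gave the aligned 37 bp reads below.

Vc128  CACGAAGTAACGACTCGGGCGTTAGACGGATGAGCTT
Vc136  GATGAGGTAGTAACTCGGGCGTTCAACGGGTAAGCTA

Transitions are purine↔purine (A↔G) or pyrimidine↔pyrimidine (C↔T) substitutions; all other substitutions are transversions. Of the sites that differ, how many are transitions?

8

Differing sites — 1:C/G (Tv); 3:C/T (Ti); 6:A/G (Ti); 10:A/G (Ti); 11:C/T (Ti); 12:G/A (Ti); 24:A/C (Tv); 25:G/A (Ti); 30:A/G (Ti); 32:G/A (Ti); 37:T/A (Tv).
Of the 11 differences, 8 transitions and 3 transversions, so the answer is 8.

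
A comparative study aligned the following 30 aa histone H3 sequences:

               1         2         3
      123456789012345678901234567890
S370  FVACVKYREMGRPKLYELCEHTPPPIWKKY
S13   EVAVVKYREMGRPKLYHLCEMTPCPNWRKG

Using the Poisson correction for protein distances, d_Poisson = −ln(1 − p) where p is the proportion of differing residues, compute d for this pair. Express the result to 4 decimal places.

0.3102

Differing sites — 1:F/E; 4:C/V; 17:E/H; 21:H/M; 24:P/C; 26:I/N; 28:K/R; 30:Y/G.
p = 8/30 = 0.266667.
d = −ln(1 − 0.266667) = −ln(0.733333) = 0.3102.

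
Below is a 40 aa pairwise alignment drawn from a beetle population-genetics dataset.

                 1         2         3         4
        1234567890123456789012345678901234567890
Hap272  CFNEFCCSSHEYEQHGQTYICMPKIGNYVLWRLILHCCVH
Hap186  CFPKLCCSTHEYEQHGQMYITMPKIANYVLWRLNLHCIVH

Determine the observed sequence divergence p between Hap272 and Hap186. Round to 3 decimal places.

0.225

Mismatches occur at site 3 (N/P), site 4 (E/K), site 5 (F/L), site 9 (S/T), site 18 (T/M), site 21 (C/T), site 26 (G/A), site 34 (I/N), site 38 (C/I).
There are 9 differences over 40 sites, so p = 9/40 = 0.225.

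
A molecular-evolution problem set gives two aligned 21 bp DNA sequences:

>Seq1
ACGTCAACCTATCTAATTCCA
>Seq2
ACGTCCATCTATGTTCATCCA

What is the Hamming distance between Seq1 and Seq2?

The sequences differ at positions 6 (A/C), 8 (C/T), 13 (C/G), 15 (A/T), 16 (A/C), 17 (T/A).
That gives 6 mismatches out of 21 aligned sites, so the Hamming distance is 6.

6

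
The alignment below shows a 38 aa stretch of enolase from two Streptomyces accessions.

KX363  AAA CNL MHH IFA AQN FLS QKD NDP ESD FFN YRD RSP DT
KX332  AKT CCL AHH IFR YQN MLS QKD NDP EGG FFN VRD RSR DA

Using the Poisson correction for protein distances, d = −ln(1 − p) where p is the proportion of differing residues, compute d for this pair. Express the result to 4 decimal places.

Mismatches occur at site 2 (A→K), site 3 (A→T), site 5 (N→C), site 7 (M→A), site 12 (A→R), site 13 (A→Y), site 16 (F→M), site 26 (S→G), site 27 (D→G), site 31 (Y→V), site 36 (P→R), site 38 (T→A).
p = 12/38 = 0.315789.
d = −ln(1 − 0.315789) = −ln(0.684211) = 0.3795.

0.3795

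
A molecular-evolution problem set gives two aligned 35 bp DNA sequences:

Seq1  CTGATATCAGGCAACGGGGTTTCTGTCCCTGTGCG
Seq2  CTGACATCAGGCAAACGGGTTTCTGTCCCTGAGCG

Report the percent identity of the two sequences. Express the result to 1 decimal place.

Mismatches occur at site 5 (T↔C), site 15 (C↔A), site 16 (G↔C), site 32 (T↔A).
31 of the 35 sites match, so the percent identity is 31/35 × 100 = 88.6%.

88.6%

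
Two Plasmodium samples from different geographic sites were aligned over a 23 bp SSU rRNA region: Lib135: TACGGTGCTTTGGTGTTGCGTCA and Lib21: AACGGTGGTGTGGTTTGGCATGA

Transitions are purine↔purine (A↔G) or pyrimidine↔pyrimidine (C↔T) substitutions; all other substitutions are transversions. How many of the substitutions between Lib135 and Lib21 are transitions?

1

The sequences differ at positions 1 (T/A, transversion), 8 (C/G, transversion), 10 (T/G, transversion), 15 (G/T, transversion), 17 (T/G, transversion), 20 (G/A, transition), 22 (C/G, transversion).
Of the 7 differences, 1 transition and 6 transversions, so the answer is 1.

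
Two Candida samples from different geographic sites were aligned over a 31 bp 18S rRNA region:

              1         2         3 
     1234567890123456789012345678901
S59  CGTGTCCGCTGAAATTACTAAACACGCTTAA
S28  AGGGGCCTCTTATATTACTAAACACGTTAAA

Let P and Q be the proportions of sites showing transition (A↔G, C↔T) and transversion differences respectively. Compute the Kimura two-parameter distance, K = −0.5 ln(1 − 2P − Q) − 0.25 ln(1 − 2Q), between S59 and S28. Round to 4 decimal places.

Mismatches occur at site 1 (C/A, transversion), site 3 (T/G, transversion), site 5 (T/G, transversion), site 8 (G/T, transversion), site 11 (G/T, transversion), site 13 (A/T, transversion), site 27 (C/T, transition), site 29 (T/A, transversion).
Of the 8 differences, 1 transition and 7 transversions over 31 sites: P = 1/31 = 0.032258, Q = 7/31 = 0.225806.
d = −0.5·ln(0.709678) − 0.25·ln(0.548388) = −0.5·(-0.342944) − 0.25·(-0.600772) = 0.3217.

0.3217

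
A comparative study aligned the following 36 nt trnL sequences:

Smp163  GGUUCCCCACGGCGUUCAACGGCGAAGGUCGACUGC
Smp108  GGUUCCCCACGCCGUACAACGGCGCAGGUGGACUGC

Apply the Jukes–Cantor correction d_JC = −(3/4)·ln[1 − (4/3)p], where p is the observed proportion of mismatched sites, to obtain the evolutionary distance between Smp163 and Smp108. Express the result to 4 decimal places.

0.1203

The sequences differ at positions 12 (G/C), 16 (U/A), 25 (A/C), 30 (C/G).
p = 4/36 = 0.111111.
d = −0.75 · ln(1 − (4/3)·0.111111) = −0.75 · ln(0.851852) = −0.75 · (-0.160342) = 0.1203.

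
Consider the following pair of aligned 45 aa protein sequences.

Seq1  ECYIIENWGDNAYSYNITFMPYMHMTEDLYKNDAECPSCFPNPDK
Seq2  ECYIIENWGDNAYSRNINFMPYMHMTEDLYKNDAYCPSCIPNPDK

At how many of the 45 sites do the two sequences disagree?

4

Differing sites — 15:Y/R; 18:T/N; 35:E/Y; 40:F/I.
That gives 4 mismatches out of 45 aligned sites, so the Hamming distance is 4.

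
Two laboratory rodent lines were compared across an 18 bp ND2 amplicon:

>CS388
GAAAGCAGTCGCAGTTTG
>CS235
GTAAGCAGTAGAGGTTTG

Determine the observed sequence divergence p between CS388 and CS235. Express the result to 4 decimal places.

Mismatches occur at site 2 (A/T), site 10 (C/A), site 12 (C/A), site 13 (A/G).
There are 4 differences over 18 sites, so p = 4/18 = 0.2222.

0.2222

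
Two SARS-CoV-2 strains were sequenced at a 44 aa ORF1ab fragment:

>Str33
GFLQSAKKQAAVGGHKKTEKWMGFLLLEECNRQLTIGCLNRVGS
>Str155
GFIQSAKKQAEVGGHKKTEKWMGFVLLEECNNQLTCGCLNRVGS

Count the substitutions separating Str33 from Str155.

Mismatches occur at site 3 (L↔I), site 11 (A↔E), site 25 (L↔V), site 32 (R↔N), site 36 (I↔C).
That gives 5 mismatches out of 44 aligned sites, so the Hamming distance is 5.

5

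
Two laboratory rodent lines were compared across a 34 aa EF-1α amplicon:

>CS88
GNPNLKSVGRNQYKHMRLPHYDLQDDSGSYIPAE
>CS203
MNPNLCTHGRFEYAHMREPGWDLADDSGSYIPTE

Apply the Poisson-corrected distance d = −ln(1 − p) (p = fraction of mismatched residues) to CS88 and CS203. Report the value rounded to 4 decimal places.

The sequences differ at positions 1 (G/M), 6 (K/C), 7 (S/T), 8 (V/H), 11 (N/F), 12 (Q/E), 14 (K/A), 18 (L/E), 20 (H/G), 21 (Y/W), 24 (Q/A), 33 (A/T).
p = 12/34 = 0.352941.
d = −ln(1 − 0.352941) = −ln(0.647059) = 0.4353.

0.4353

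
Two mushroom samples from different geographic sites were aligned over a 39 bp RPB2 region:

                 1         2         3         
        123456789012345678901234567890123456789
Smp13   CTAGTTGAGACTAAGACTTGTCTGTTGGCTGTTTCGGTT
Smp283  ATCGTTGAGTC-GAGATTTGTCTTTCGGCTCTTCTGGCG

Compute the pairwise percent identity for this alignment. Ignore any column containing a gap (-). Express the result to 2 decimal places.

68.42%

Excluding the 1 gap column leaves 38 comparable sites.
Differing sites — 1:C/A; 3:A/C; 10:A/T; 13:A/G; 17:C/T; 24:G/T; 26:T/C; 31:G/C; 34:T/C; 35:C/T; 38:T/C; 39:T/G.
26 of the 38 comparable sites match, so the percent identity is 26/38 × 100 = 68.42%.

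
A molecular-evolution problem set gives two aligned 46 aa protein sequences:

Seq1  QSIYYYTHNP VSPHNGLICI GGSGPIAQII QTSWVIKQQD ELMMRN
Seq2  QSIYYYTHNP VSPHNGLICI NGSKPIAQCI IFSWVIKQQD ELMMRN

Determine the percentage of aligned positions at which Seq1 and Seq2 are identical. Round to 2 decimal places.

89.13%

Mismatches occur at site 21 (G/N), site 24 (G/K), site 29 (I/C), site 31 (Q/I), site 32 (T/F).
41 of the 46 sites match, so the percent identity is 41/46 × 100 = 89.13%.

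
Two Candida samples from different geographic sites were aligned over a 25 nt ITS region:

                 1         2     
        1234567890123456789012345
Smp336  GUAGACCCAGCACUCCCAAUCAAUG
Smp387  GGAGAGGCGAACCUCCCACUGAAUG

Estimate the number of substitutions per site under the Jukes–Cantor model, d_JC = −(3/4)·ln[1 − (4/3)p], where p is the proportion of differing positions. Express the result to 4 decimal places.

0.4904

Mismatches occur at site 2 (U/G), site 6 (C/G), site 7 (C/G), site 9 (A/G), site 10 (G/A), site 11 (C/A), site 12 (A/C), site 19 (A/C), site 21 (C/G).
p = 9/25 = 0.360000.
d = −0.75 · ln(1 − (4/3)·0.360000) = −0.75 · ln(0.520000) = −0.75 · (-0.653926) = 0.4904.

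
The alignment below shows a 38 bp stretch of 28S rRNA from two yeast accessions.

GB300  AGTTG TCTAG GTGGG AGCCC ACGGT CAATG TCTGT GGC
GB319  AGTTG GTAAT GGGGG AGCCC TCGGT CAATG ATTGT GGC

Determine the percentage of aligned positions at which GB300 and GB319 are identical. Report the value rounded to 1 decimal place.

The sequences differ at positions 6 (T/G), 7 (C/T), 8 (T/A), 10 (G/T), 12 (T/G), 21 (A/T), 31 (T/A), 32 (C/T).
30 of the 38 sites match, so the percent identity is 30/38 × 100 = 78.9%.

78.9%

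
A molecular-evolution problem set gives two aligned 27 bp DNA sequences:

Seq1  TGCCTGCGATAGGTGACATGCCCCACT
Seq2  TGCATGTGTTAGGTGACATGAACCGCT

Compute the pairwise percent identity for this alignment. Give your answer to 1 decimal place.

77.8%

Differing sites — 4:C/A; 7:C/T; 9:A/T; 21:C/A; 22:C/A; 25:A/G.
21 of the 27 sites match, so the percent identity is 21/27 × 100 = 77.8%.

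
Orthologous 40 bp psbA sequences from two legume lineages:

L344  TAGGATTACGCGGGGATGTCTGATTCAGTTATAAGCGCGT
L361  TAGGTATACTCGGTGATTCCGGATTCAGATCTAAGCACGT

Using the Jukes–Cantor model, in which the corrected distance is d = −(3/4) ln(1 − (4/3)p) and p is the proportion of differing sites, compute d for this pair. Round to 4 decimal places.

0.3041

Differing sites — 5:A/T; 6:T/A; 10:G/T; 14:G/T; 18:G/T; 19:T/C; 21:T/G; 29:T/A; 31:A/C; 37:G/A.
p = 10/40 = 0.250000.
d = −0.75 · ln(1 − (4/3)·0.250000) = −0.75 · ln(0.666667) = −0.75 · (-0.405465) = 0.3041.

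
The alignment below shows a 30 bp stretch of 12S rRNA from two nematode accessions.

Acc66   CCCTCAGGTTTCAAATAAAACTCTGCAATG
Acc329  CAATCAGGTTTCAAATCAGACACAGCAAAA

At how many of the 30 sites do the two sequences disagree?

8

Mismatches occur at site 2 (C→A), site 3 (C→A), site 17 (A→C), site 19 (A→G), site 22 (T→A), site 24 (T→A), site 29 (T→A), site 30 (G→A).
That gives 8 mismatches out of 30 aligned sites, so the Hamming distance is 8.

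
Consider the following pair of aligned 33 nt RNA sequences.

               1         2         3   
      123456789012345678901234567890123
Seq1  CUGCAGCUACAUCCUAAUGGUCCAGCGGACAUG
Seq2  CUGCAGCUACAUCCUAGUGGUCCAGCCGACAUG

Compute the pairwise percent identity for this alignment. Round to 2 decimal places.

93.94%

The sequences differ at positions 17 (A/G), 27 (G/C).
31 of the 33 sites match, so the percent identity is 31/33 × 100 = 93.94%.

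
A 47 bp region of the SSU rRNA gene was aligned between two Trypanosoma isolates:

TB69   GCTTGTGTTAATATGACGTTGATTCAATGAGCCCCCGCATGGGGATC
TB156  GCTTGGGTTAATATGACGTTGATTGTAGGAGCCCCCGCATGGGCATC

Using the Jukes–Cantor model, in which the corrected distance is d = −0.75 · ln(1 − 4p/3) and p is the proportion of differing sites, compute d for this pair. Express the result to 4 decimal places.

0.1147

Differing sites — 6:T/G; 25:C/G; 26:A/T; 28:T/G; 44:G/C.
p = 5/47 = 0.106383.
d = −0.75 · ln(1 − (4/3)·0.106383) = −0.75 · ln(0.858156) = −0.75 · (-0.152969) = 0.1147.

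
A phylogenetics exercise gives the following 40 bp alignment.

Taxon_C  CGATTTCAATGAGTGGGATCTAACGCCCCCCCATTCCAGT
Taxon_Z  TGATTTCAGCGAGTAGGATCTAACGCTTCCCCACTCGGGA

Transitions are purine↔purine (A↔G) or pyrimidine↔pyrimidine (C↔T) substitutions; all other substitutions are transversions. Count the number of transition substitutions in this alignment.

The sequences differ at positions 1 (C/T, transition), 9 (A/G, transition), 10 (T/C, transition), 15 (G/A, transition), 27 (C/T, transition), 28 (C/T, transition), 34 (T/C, transition), 37 (C/G, transversion), 38 (A/G, transition), 40 (T/A, transversion).
Of the 10 differences, 8 transitions and 2 transversions, so the answer is 8.

8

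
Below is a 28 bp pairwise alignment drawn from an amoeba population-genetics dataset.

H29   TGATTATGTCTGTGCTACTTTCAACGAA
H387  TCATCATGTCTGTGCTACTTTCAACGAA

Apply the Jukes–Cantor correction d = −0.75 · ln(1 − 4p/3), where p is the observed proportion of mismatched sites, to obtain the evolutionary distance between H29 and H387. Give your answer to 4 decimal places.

0.0751

The sequences differ at positions 2 (G/C), 5 (T/C).
p = 2/28 = 0.071429.
d = −0.75 · ln(1 − (4/3)·0.071429) = −0.75 · ln(0.904761) = −0.75 · (-0.100084) = 0.0751.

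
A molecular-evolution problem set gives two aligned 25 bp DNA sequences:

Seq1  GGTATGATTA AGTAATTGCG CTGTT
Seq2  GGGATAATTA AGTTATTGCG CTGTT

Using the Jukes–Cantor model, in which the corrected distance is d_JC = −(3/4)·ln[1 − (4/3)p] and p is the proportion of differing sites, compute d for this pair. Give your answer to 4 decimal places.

The sequences differ at positions 3 (T/G), 6 (G/A), 14 (A/T).
p = 3/25 = 0.120000.
d = −0.75 · ln(1 − (4/3)·0.120000) = −0.75 · ln(0.840000) = −0.75 · (-0.174353) = 0.1308.

0.1308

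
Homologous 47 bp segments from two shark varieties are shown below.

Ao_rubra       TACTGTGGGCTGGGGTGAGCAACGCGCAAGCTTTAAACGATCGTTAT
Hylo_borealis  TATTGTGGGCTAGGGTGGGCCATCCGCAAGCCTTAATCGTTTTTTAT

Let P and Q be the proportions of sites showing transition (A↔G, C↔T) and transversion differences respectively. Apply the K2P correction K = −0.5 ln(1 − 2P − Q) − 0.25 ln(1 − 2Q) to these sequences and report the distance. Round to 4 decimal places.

0.2843

The sequences differ at positions 3 (C/T, transition), 12 (G/A, transition), 18 (A/G, transition), 21 (A/C, transversion), 23 (C/T, transition), 24 (G/C, transversion), 32 (T/C, transition), 37 (A/T, transversion), 40 (A/T, transversion), 42 (C/T, transition), 43 (G/T, transversion).
Of the 11 differences, 6 transitions and 5 transversions over 47 sites: P = 6/47 = 0.127660, Q = 5/47 = 0.106383.
d = −0.5·ln(0.638297) − 0.25·ln(0.787234) = −0.5·(-0.448952) − 0.25·(-0.239230) = 0.2843.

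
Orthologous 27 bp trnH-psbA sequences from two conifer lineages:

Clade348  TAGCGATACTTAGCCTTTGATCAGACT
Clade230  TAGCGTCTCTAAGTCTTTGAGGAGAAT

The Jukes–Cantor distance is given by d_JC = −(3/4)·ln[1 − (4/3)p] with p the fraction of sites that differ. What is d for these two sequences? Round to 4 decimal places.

The sequences differ at positions 6 (A/T), 7 (T/C), 8 (A/T), 11 (T/A), 14 (C/T), 21 (T/G), 22 (C/G), 26 (C/A).
p = 8/27 = 0.296296.
d = −0.75 · ln(1 − (4/3)·0.296296) = −0.75 · ln(0.604939) = −0.75 · (-0.502628) = 0.3770.

0.3770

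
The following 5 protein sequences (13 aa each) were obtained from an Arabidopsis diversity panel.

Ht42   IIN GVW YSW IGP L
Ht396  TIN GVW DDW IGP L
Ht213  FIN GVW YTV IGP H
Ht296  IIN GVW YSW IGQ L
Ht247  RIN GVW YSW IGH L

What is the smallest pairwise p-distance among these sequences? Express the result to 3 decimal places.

Pairwise Hamming distances:
  Ht42 vs Ht396: 3
  Ht42 vs Ht213: 4
  Ht42 vs Ht296: 1
  Ht42 vs Ht247: 2
  Ht396 vs Ht213: 5
  Ht396 vs Ht296: 4
  Ht396 vs Ht247: 4
  Ht213 vs Ht296: 5
  Ht213 vs Ht247: 5
  Ht296 vs Ht247: 2
The smallest is 1 mismatch, between Ht42 and Ht296; p = 1/13 = 0.077.

0.077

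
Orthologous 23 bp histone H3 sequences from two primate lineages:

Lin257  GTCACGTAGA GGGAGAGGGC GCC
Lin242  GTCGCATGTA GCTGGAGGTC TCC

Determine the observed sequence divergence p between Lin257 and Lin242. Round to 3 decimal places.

0.391

Differing sites — 4:A/G; 6:G/A; 8:A/G; 9:G/T; 12:G/C; 13:G/T; 14:A/G; 19:G/T; 21:G/T.
There are 9 differences over 23 sites, so p = 9/23 = 0.391.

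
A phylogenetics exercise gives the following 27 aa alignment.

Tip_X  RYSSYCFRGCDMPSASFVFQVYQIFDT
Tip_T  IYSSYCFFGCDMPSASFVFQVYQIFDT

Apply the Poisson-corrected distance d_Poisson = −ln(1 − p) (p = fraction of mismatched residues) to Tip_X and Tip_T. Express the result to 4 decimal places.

Differing sites — 1:R/I; 8:R/F.
p = 2/27 = 0.074074.
d = −ln(1 − 0.074074) = −ln(0.925926) = 0.0770.

0.0770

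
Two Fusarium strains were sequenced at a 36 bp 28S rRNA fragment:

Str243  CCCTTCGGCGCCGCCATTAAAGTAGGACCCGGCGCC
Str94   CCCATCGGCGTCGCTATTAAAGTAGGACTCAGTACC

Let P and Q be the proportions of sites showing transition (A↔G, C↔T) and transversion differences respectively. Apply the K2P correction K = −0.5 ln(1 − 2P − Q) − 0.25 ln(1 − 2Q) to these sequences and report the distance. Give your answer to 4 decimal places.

0.2383

The sequences differ at positions 4 (T/A, transversion), 11 (C/T, transition), 15 (C/T, transition), 29 (C/T, transition), 31 (G/A, transition), 33 (C/T, transition), 34 (G/A, transition).
Of the 7 differences, 6 transitions and 1 transversion over 36 sites: P = 6/36 = 0.166667, Q = 1/36 = 0.027778.
d = −0.5·ln(0.638888) − 0.25·ln(0.944444) = −0.5·(-0.448026) − 0.25·(-0.057159) = 0.2383.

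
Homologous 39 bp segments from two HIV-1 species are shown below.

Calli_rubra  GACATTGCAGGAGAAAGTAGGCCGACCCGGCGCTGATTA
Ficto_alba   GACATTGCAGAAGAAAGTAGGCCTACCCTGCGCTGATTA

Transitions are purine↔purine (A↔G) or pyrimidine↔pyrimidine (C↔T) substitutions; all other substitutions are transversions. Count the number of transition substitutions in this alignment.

1

The sequences differ at positions 11 (G/A, transition), 24 (G/T, transversion), 29 (G/T, transversion).
Of the 3 differences, 1 transition and 2 transversions, so the answer is 1.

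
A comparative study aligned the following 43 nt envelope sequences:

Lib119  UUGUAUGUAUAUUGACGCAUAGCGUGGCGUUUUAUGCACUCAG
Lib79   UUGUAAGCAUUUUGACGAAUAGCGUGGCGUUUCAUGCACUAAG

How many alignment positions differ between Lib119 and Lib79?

The sequences differ at positions 6 (U/A), 8 (U/C), 11 (A/U), 18 (C/A), 33 (U/C), 41 (C/A).
That gives 6 mismatches out of 43 aligned sites, so the Hamming distance is 6.

6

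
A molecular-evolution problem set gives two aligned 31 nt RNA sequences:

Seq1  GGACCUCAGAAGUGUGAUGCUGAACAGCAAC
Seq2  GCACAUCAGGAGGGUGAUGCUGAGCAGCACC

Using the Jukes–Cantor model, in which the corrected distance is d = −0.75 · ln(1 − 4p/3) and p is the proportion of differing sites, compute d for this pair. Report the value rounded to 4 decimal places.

0.2239

The sequences differ at positions 2 (G/C), 5 (C/A), 10 (A/G), 13 (U/G), 24 (A/G), 30 (A/C).
p = 6/31 = 0.193548.
d = −0.75 · ln(1 − (4/3)·0.193548) = −0.75 · ln(0.741936) = −0.75 · (-0.298492) = 0.2239.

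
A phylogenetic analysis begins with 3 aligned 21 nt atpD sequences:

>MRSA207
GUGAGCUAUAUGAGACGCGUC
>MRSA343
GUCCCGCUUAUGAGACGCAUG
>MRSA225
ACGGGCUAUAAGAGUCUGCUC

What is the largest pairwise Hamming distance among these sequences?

14

Pairwise Hamming distances:
  MRSA207 vs MRSA343: 8
  MRSA207 vs MRSA225: 8
  MRSA343 vs MRSA225: 14
The largest is 14, between MRSA343 and MRSA225.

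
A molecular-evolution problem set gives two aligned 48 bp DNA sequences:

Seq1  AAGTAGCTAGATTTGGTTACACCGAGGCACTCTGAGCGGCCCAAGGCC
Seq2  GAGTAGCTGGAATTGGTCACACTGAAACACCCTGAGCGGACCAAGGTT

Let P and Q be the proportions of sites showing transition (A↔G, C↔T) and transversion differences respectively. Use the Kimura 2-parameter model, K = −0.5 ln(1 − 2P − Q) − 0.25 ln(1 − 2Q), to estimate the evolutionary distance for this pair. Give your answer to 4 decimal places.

Mismatches occur at site 1 (A/G, transition), site 9 (A/G, transition), site 12 (T/A, transversion), site 18 (T/C, transition), site 23 (C/T, transition), site 26 (G/A, transition), site 27 (G/A, transition), site 31 (T/C, transition), site 40 (C/A, transversion), site 47 (C/T, transition), site 48 (C/T, transition).
Of the 11 differences, 9 transitions and 2 transversions over 48 sites: P = 9/48 = 0.187500, Q = 2/48 = 0.041667.
d = −0.5·ln(0.583333) − 0.25·ln(0.916666) = −0.5·(-0.538997) − 0.25·(-0.087012) = 0.2913.

0.2913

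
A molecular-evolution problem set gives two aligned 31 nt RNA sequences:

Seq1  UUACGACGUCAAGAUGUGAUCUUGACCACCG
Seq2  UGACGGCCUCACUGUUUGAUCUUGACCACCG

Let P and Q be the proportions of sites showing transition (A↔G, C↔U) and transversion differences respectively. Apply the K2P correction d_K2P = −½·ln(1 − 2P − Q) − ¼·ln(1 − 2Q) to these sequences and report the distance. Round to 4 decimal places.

0.2688

The sequences differ at positions 2 (U/G, transversion), 6 (A/G, transition), 8 (G/C, transversion), 12 (A/C, transversion), 13 (G/U, transversion), 14 (A/G, transition), 16 (G/U, transversion).
Of the 7 differences, 2 transitions and 5 transversions over 31 sites: P = 2/31 = 0.064516, Q = 5/31 = 0.161290.
d = −0.5·ln(0.709678) − 0.25·ln(0.677420) = −0.5·(-0.342944) − 0.25·(-0.389464) = 0.2688.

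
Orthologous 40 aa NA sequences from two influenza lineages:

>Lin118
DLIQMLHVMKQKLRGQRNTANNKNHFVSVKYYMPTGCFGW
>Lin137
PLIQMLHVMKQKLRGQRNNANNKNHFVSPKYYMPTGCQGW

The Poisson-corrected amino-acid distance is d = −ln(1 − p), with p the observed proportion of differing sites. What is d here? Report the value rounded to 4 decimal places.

The sequences differ at positions 1 (D/P), 19 (T/N), 29 (V/P), 38 (F/Q).
p = 4/40 = 0.100000.
d = −ln(1 − 0.100000) = −ln(0.900000) = 0.1054.

0.1054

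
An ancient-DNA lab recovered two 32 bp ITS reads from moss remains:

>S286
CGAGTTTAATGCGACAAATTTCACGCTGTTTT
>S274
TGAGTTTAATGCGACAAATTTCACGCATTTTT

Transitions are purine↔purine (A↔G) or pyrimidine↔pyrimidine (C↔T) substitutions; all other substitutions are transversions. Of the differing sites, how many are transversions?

Differing sites — 1:C/T (Ti); 27:T/A (Tv); 28:G/T (Tv).
Of the 3 differences, 1 transition and 2 transversions, so the answer is 2.

2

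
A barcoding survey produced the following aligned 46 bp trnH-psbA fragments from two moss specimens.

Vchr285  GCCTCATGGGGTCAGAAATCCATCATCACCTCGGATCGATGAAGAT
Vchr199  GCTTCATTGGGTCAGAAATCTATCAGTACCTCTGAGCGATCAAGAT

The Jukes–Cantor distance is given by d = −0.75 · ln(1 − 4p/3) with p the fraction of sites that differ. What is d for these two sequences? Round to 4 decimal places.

Mismatches occur at site 3 (C→T), site 8 (G→T), site 21 (C→T), site 26 (T→G), site 27 (C→T), site 33 (G→T), site 36 (T→G), site 41 (G→C).
p = 8/46 = 0.173913.
d = −0.75 · ln(1 − (4/3)·0.173913) = −0.75 · ln(0.768116) = −0.75 · (-0.263815) = 0.1979.

0.1979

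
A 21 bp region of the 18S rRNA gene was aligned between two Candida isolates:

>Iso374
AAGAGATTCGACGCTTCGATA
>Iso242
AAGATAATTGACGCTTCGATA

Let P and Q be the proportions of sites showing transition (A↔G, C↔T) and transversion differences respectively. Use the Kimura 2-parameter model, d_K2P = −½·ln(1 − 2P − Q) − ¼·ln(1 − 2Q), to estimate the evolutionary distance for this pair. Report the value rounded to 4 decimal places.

0.1585

Mismatches occur at site 5 (G→T, transversion), site 7 (T→A, transversion), site 9 (C→T, transition).
Of the 3 differences, 1 transition and 2 transversions over 21 sites: P = 1/21 = 0.047619, Q = 2/21 = 0.095238.
d = −0.5·ln(0.809524) − 0.25·ln(0.809524) = −0.5·(-0.211309) − 0.25·(-0.211309) = 0.1585.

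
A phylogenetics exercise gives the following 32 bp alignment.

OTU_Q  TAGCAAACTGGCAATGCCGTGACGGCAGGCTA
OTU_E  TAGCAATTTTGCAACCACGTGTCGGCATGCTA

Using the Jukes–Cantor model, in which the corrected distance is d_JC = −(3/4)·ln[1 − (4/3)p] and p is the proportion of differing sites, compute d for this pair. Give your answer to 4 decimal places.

The sequences differ at positions 7 (A/T), 8 (C/T), 10 (G/T), 15 (T/C), 16 (G/C), 17 (C/A), 22 (A/T), 28 (G/T).
p = 8/32 = 0.250000.
d = −0.75 · ln(1 − (4/3)·0.250000) = −0.75 · ln(0.666667) = −0.75 · (-0.405465) = 0.3041.

0.3041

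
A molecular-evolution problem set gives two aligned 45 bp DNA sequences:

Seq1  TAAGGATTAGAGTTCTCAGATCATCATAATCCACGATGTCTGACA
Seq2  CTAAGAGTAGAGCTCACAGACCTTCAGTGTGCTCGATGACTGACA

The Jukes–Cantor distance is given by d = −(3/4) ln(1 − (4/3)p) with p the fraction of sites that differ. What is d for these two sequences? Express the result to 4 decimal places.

Mismatches occur at site 1 (T→C), site 2 (A→T), site 4 (G→A), site 7 (T→G), site 13 (T→C), site 16 (T→A), site 21 (T→C), site 23 (A→T), site 27 (T→G), site 28 (A→T), site 29 (A→G), site 31 (C→G), site 33 (A→T), site 39 (T→A).
p = 14/45 = 0.311111.
d = −0.75 · ln(1 − (4/3)·0.311111) = −0.75 · ln(0.585185) = −0.75 · (-0.535827) = 0.4019.

0.4019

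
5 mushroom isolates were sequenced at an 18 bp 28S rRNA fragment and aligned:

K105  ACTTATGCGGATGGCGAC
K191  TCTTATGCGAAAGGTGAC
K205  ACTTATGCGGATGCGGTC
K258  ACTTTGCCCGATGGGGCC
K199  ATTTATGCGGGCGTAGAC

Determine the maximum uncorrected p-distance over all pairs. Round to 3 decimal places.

0.556

Pairwise Hamming distances:
  K105 vs K191: 4
  K105 vs K205: 3
  K105 vs K258: 6
  K105 vs K199: 5
  K191 vs K205: 6
  K191 vs K258: 9
  K191 vs K199: 7
  K205 vs K258: 6
  K205 vs K199: 6
  K258 vs K199: 10
The largest is 10 mismatches, between K258 and K199; p = 10/18 = 0.556.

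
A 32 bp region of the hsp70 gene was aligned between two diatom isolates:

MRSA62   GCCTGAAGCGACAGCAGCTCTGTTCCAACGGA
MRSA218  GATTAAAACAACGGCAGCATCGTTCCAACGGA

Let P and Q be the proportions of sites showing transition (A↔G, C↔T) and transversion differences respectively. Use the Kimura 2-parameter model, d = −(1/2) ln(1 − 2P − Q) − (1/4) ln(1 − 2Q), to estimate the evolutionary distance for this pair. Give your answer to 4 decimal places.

Mismatches occur at site 2 (C→A, transversion), site 3 (C→T, transition), site 5 (G→A, transition), site 8 (G→A, transition), site 10 (G→A, transition), site 13 (A→G, transition), site 19 (T→A, transversion), site 20 (C→T, transition), site 21 (T→C, transition).
Of the 9 differences, 7 transitions and 2 transversions over 32 sites: P = 7/32 = 0.218750, Q = 2/32 = 0.062500.
d = −0.5·ln(0.500000) − 0.25·ln(0.875000) = −0.5·(-0.693147) − 0.25·(-0.133531) = 0.3800.

0.3800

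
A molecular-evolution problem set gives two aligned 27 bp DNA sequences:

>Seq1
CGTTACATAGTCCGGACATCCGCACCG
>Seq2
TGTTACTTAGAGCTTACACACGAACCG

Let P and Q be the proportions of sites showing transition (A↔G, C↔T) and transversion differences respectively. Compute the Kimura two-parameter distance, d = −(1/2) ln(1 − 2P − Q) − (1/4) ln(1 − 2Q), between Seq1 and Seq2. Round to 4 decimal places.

The sequences differ at positions 1 (C/T, transition), 7 (A/T, transversion), 11 (T/A, transversion), 12 (C/G, transversion), 14 (G/T, transversion), 15 (G/T, transversion), 19 (T/C, transition), 20 (C/A, transversion), 23 (C/A, transversion).
Of the 9 differences, 2 transitions and 7 transversions over 27 sites: P = 2/27 = 0.074074, Q = 7/27 = 0.259259.
d = −0.5·ln(0.592593) − 0.25·ln(0.481482) = −0.5·(-0.523247) − 0.25·(-0.730886) = 0.4443.

0.4443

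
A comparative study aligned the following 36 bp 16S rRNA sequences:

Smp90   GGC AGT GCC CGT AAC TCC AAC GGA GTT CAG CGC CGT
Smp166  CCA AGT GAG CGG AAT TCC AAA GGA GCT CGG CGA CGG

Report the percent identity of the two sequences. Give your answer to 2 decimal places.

66.67%

Differing sites — 1:G/C; 2:G/C; 3:C/A; 8:C/A; 9:C/G; 12:T/G; 15:C/T; 21:C/A; 26:T/C; 29:A/G; 33:C/A; 36:T/G.
24 of the 36 sites match, so the percent identity is 24/36 × 100 = 66.67%.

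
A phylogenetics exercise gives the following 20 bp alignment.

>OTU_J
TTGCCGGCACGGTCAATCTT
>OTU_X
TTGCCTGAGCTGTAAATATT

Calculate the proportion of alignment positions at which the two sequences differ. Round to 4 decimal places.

0.3000

The sequences differ at positions 6 (G/T), 8 (C/A), 9 (A/G), 11 (G/T), 14 (C/A), 18 (C/A).
There are 6 differences over 20 sites, so p = 6/20 = 0.3000.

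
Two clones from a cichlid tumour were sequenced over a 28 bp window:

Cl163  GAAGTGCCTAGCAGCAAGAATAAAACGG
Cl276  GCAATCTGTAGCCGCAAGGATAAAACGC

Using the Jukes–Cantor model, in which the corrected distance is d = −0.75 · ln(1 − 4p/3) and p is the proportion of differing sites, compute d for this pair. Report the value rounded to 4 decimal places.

Mismatches occur at site 2 (A↔C), site 4 (G↔A), site 6 (G↔C), site 7 (C↔T), site 8 (C↔G), site 13 (A↔C), site 19 (A↔G), site 28 (G↔C).
p = 8/28 = 0.285714.
d = −0.75 · ln(1 − (4/3)·0.285714) = −0.75 · ln(0.619048) = −0.75 · (-0.479572) = 0.3597.

0.3597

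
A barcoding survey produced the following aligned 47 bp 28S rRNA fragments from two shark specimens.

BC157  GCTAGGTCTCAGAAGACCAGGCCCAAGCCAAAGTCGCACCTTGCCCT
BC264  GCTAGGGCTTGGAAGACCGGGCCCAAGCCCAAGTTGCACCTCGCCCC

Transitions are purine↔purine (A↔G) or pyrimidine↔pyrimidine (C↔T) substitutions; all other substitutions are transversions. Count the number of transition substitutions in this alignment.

Differing sites — 7:T/G (Tv); 10:C/T (Ti); 11:A/G (Ti); 19:A/G (Ti); 30:A/C (Tv); 35:C/T (Ti); 42:T/C (Ti); 47:T/C (Ti).
Of the 8 differences, 6 transitions and 2 transversions, so the answer is 6.

6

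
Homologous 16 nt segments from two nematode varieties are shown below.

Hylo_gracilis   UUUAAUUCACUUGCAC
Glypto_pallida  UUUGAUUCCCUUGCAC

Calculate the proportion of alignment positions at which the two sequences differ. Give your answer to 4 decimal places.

Differing sites — 4:A/G; 9:A/C.
There are 2 differences over 16 sites, so p = 2/16 = 0.1250.

0.1250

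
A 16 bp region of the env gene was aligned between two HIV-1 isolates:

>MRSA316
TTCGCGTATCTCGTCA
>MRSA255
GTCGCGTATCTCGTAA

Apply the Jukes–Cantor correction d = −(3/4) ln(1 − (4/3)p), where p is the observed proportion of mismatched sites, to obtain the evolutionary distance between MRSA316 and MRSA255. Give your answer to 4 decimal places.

Mismatches occur at site 1 (T→G), site 15 (C→A).
p = 2/16 = 0.125000.
d = −0.75 · ln(1 − (4/3)·0.125000) = −0.75 · ln(0.833333) = −0.75 · (-0.182322) = 0.1367.

0.1367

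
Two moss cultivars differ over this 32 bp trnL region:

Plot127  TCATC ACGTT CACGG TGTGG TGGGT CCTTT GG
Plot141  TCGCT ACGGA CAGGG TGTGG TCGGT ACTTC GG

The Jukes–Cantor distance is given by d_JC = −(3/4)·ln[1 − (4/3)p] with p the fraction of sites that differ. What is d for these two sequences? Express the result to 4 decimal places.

Mismatches occur at site 3 (A↔G), site 4 (T↔C), site 5 (C↔T), site 9 (T↔G), site 10 (T↔A), site 13 (C↔G), site 22 (G↔C), site 26 (C↔A), site 30 (T↔C).
p = 9/32 = 0.281250.
d = −0.75 · ln(1 − (4/3)·0.281250) = −0.75 · ln(0.625000) = −0.75 · (-0.470004) = 0.3525.

0.3525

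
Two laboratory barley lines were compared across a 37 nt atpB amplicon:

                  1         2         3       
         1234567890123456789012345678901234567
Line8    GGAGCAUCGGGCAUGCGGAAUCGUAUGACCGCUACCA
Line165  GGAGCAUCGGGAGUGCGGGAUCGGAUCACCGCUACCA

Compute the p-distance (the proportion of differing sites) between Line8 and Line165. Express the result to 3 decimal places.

0.135

Differing sites — 12:C/A; 13:A/G; 19:A/G; 24:U/G; 27:G/C.
There are 5 differences over 37 sites, so p = 5/37 = 0.135.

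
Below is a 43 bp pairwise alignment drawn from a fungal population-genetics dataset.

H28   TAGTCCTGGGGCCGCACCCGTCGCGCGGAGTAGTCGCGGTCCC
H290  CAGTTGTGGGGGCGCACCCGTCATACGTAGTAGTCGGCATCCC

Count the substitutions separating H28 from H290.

11

The sequences differ at positions 1 (T/C), 5 (C/T), 6 (C/G), 12 (C/G), 23 (G/A), 24 (C/T), 25 (G/A), 28 (G/T), 37 (C/G), 38 (G/C), 39 (G/A).
That gives 11 mismatches out of 43 aligned sites, so the Hamming distance is 11.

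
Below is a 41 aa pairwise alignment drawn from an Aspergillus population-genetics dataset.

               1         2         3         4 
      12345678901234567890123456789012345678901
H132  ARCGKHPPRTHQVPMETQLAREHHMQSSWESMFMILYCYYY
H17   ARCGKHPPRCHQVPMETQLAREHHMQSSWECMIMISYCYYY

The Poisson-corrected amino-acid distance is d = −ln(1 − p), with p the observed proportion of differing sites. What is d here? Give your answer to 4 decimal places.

Mismatches occur at site 10 (T→C), site 31 (S→C), site 33 (F→I), site 36 (L→S).
p = 4/41 = 0.097561.
d = −ln(1 − 0.097561) = −ln(0.902439) = 0.1027.

0.1027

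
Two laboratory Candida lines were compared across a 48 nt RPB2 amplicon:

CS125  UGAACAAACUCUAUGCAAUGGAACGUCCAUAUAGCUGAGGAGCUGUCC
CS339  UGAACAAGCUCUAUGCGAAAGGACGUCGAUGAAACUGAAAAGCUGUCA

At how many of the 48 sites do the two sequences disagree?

12

Differing sites — 8:A/G; 17:A/G; 19:U/A; 20:G/A; 22:A/G; 28:C/G; 31:A/G; 32:U/A; 34:G/A; 39:G/A; 40:G/A; 48:C/A.
That gives 12 mismatches out of 48 aligned sites, so the Hamming distance is 12.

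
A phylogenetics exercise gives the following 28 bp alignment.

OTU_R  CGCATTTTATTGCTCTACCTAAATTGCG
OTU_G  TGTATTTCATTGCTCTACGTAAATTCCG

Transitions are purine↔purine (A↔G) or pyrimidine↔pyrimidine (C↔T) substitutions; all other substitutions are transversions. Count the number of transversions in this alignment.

2

Differing sites — 1:C/T (Ti); 3:C/T (Ti); 8:T/C (Ti); 19:C/G (Tv); 26:G/C (Tv).
Of the 5 differences, 3 transitions and 2 transversions, so the answer is 2.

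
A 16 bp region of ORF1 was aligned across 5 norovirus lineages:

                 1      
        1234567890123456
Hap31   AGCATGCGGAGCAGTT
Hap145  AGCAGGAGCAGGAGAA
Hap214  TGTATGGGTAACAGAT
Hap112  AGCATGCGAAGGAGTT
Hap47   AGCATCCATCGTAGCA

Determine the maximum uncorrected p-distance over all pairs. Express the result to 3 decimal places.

0.625

Pairwise Hamming distances:
  Hap31 vs Hap145: 6
  Hap31 vs Hap214: 6
  Hap31 vs Hap112: 2
  Hap31 vs Hap47: 7
  Hap145 vs Hap214: 8
  Hap145 vs Hap112: 5
  Hap145 vs Hap47: 8
  Hap214 vs Hap112: 7
  Hap214 vs Hap47: 10
  Hap112 vs Hap47: 7
The largest is 10 mismatches, between Hap214 and Hap47; p = 10/16 = 0.625.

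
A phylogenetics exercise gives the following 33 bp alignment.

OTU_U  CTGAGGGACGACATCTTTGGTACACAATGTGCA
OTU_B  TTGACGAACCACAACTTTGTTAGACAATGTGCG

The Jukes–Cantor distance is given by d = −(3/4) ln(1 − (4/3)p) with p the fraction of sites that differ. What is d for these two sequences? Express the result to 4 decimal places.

The sequences differ at positions 1 (C/T), 5 (G/C), 7 (G/A), 10 (G/C), 14 (T/A), 20 (G/T), 23 (C/G), 33 (A/G).
p = 8/33 = 0.242424.
d = −0.75 · ln(1 − (4/3)·0.242424) = −0.75 · ln(0.676768) = −0.75 · (-0.390427) = 0.2928.

0.2928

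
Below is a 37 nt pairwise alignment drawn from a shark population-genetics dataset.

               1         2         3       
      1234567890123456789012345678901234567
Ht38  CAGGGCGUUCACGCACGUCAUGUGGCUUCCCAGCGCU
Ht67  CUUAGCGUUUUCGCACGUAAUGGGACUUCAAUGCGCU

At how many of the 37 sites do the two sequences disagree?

11

Mismatches occur at site 2 (A↔U), site 3 (G↔U), site 4 (G↔A), site 10 (C↔U), site 11 (A↔U), site 19 (C↔A), site 23 (U↔G), site 25 (G↔A), site 30 (C↔A), site 31 (C↔A), site 32 (A↔U).
That gives 11 mismatches out of 37 aligned sites, so the Hamming distance is 11.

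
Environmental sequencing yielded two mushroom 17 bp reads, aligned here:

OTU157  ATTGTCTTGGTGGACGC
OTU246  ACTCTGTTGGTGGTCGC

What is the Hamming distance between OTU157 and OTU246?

Differing sites — 2:T/C; 4:G/C; 6:C/G; 14:A/T.
That gives 4 mismatches out of 17 aligned sites, so the Hamming distance is 4.

4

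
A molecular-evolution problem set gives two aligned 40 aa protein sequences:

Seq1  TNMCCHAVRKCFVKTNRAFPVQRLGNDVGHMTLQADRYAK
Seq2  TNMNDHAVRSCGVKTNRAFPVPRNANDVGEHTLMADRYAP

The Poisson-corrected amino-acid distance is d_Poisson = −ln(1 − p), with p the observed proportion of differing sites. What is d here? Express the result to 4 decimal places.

Differing sites — 4:C/N; 5:C/D; 10:K/S; 12:F/G; 22:Q/P; 24:L/N; 25:G/A; 30:H/E; 31:M/H; 34:Q/M; 40:K/P.
p = 11/40 = 0.275000.
d = −ln(1 − 0.275000) = −ln(0.725000) = 0.3216.

0.3216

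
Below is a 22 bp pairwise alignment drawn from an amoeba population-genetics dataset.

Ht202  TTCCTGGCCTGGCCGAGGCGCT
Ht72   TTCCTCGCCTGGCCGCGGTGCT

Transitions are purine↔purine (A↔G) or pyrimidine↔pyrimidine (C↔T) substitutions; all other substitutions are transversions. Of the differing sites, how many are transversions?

2

Mismatches occur at site 6 (G→C, transversion), site 16 (A→C, transversion), site 19 (C→T, transition).
Of the 3 differences, 1 transition and 2 transversions, so the answer is 2.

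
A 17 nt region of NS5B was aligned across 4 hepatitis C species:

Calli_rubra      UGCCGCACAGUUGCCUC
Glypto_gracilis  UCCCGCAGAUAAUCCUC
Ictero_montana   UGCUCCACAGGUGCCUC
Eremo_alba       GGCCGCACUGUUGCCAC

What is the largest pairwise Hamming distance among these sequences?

9

Pairwise Hamming distances:
  Calli_rubra vs Glypto_gracilis: 6
  Calli_rubra vs Ictero_montana: 3
  Calli_rubra vs Eremo_alba: 3
  Glypto_gracilis vs Ictero_montana: 8
  Glypto_gracilis vs Eremo_alba: 9
  Ictero_montana vs Eremo_alba: 6
The largest is 9, between Glypto_gracilis and Eremo_alba.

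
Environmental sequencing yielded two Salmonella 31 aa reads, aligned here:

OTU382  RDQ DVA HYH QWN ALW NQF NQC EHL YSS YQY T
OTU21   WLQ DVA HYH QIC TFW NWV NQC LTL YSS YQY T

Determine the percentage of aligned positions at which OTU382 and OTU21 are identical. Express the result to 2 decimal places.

67.74%

The sequences differ at positions 1 (R/W), 2 (D/L), 11 (W/I), 12 (N/C), 13 (A/T), 14 (L/F), 17 (Q/W), 18 (F/V), 22 (E/L), 23 (H/T).
21 of the 31 sites match, so the percent identity is 21/31 × 100 = 67.74%.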